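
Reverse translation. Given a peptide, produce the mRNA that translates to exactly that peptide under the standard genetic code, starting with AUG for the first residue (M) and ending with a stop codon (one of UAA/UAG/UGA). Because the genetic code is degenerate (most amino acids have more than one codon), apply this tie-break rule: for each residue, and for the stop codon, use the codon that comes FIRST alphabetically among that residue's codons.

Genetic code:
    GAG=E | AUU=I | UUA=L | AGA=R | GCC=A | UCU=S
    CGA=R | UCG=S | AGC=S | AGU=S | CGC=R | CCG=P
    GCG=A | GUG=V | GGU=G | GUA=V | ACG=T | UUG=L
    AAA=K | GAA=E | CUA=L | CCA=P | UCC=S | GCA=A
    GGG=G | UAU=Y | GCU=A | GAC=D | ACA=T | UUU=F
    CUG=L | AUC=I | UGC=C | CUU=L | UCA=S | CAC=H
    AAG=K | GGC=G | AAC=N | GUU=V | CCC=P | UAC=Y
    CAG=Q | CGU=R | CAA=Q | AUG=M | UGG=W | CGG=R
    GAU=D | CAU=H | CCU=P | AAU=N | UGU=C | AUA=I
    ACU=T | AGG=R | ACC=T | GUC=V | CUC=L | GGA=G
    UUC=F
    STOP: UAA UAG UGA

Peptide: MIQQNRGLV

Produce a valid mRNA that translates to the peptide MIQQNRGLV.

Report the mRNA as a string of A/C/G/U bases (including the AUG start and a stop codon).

Answer: mRNA: AUGAUACAACAAAACAGAGGACUAGUAUAA

Derivation:
residue 1: M -> AUG (start codon)
residue 2: I codons sorted = AUA,AUC,AUU -> pick first = AUA
residue 3: Q codons sorted = CAA,CAG -> pick first = CAA
residue 4: Q codons sorted = CAA,CAG -> pick first = CAA
residue 5: N codons sorted = AAC,AAU -> pick first = AAC
residue 6: R codons sorted = AGA,AGG,CGA,CGC,CGG,CGU -> pick first = AGA
residue 7: G codons sorted = GGA,GGC,GGG,GGU -> pick first = GGA
residue 8: L codons sorted = CUA,CUC,CUG,CUU,UUA,UUG -> pick first = CUA
residue 9: V codons sorted = GUA,GUC,GUG,GUU -> pick first = GUA
terminator: stop codons sorted = UAA,UAG,UGA -> pick first = UAA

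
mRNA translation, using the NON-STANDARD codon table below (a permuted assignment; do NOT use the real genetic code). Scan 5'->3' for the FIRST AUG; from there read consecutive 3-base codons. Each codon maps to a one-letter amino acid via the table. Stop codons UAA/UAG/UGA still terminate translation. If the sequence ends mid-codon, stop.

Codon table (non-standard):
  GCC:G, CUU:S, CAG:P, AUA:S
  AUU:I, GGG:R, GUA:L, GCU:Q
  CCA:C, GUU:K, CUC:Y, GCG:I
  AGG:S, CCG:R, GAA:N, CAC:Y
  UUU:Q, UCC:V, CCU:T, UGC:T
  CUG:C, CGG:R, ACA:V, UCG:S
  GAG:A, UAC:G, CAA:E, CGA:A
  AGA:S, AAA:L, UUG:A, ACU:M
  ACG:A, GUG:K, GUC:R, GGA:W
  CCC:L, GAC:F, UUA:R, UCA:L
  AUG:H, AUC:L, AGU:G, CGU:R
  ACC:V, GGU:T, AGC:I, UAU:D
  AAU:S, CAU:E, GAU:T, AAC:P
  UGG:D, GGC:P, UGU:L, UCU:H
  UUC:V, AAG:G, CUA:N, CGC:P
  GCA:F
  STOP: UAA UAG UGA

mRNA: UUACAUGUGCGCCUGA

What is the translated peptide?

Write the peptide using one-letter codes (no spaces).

Answer: HTG

Derivation:
start AUG at pos 4
pos 4: AUG -> H; peptide=H
pos 7: UGC -> T; peptide=HT
pos 10: GCC -> G; peptide=HTG
pos 13: UGA -> STOP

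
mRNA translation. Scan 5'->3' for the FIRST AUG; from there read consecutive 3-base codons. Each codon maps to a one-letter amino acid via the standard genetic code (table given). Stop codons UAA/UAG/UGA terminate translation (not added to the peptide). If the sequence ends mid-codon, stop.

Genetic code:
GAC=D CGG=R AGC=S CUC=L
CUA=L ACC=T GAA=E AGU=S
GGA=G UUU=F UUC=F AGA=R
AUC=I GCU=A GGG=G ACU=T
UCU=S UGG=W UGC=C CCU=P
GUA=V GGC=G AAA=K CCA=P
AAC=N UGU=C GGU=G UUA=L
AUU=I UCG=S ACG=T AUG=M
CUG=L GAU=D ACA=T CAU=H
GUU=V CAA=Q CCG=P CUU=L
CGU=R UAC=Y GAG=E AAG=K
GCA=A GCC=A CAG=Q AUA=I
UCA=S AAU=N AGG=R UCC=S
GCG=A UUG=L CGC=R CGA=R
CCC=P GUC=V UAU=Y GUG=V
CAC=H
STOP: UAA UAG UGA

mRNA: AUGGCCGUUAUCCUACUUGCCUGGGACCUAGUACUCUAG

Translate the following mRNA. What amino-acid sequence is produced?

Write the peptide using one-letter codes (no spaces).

start AUG at pos 0
pos 0: AUG -> M; peptide=M
pos 3: GCC -> A; peptide=MA
pos 6: GUU -> V; peptide=MAV
pos 9: AUC -> I; peptide=MAVI
pos 12: CUA -> L; peptide=MAVIL
pos 15: CUU -> L; peptide=MAVILL
pos 18: GCC -> A; peptide=MAVILLA
pos 21: UGG -> W; peptide=MAVILLAW
pos 24: GAC -> D; peptide=MAVILLAWD
pos 27: CUA -> L; peptide=MAVILLAWDL
pos 30: GUA -> V; peptide=MAVILLAWDLV
pos 33: CUC -> L; peptide=MAVILLAWDLVL
pos 36: UAG -> STOP

Answer: MAVILLAWDLVL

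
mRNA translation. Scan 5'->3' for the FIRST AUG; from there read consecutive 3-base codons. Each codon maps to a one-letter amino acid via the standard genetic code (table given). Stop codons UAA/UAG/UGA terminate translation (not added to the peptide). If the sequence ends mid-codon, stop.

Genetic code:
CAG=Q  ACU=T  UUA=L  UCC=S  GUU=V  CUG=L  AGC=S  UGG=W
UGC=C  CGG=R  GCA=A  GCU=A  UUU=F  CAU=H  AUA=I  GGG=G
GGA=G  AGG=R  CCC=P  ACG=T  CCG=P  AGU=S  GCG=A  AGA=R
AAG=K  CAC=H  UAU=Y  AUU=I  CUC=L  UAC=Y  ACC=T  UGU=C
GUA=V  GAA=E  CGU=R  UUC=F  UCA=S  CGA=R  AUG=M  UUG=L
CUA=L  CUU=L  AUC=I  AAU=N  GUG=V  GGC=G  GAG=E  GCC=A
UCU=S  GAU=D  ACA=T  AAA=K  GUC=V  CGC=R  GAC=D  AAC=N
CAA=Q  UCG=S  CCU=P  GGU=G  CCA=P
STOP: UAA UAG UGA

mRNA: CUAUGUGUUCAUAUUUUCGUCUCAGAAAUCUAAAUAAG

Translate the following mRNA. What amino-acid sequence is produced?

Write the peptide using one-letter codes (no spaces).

start AUG at pos 2
pos 2: AUG -> M; peptide=M
pos 5: UGU -> C; peptide=MC
pos 8: UCA -> S; peptide=MCS
pos 11: UAU -> Y; peptide=MCSY
pos 14: UUU -> F; peptide=MCSYF
pos 17: CGU -> R; peptide=MCSYFR
pos 20: CUC -> L; peptide=MCSYFRL
pos 23: AGA -> R; peptide=MCSYFRLR
pos 26: AAU -> N; peptide=MCSYFRLRN
pos 29: CUA -> L; peptide=MCSYFRLRNL
pos 32: AAU -> N; peptide=MCSYFRLRNLN
pos 35: AAG -> K; peptide=MCSYFRLRNLNK
pos 38: only 0 nt remain (<3), stop (end of mRNA)

Answer: MCSYFRLRNLNK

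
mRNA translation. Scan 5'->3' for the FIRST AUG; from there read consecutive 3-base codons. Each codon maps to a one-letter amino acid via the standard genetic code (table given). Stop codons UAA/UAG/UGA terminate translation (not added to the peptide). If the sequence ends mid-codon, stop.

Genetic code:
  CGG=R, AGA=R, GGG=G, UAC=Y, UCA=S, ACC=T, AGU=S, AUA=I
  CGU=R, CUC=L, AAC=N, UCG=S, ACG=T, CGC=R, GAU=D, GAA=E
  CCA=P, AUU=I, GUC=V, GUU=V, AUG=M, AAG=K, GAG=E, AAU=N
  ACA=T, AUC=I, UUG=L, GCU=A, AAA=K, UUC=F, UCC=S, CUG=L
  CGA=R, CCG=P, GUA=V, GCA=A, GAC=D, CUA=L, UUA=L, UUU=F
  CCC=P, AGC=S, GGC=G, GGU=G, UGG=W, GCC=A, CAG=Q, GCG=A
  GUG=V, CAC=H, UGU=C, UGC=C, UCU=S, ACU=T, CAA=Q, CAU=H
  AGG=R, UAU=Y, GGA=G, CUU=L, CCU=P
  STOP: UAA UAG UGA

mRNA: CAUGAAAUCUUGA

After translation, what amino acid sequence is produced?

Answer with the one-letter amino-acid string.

start AUG at pos 1
pos 1: AUG -> M; peptide=M
pos 4: AAA -> K; peptide=MK
pos 7: UCU -> S; peptide=MKS
pos 10: UGA -> STOP

Answer: MKS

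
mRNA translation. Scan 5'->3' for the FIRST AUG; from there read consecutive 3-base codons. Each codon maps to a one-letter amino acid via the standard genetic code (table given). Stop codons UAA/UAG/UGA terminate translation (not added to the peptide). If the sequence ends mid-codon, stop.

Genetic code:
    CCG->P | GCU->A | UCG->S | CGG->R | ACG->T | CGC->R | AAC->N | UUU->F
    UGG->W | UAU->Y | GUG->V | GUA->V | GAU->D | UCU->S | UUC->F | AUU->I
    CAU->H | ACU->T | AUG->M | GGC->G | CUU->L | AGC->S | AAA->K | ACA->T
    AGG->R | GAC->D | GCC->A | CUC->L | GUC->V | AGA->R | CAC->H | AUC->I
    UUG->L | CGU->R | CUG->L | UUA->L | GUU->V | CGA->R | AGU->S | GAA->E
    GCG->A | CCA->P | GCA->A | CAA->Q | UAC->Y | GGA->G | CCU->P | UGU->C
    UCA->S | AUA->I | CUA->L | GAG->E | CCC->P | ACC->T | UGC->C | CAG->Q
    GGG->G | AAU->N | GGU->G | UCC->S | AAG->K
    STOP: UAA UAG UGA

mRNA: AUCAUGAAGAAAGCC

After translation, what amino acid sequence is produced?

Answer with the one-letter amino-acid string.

Answer: MKKA

Derivation:
start AUG at pos 3
pos 3: AUG -> M; peptide=M
pos 6: AAG -> K; peptide=MK
pos 9: AAA -> K; peptide=MKK
pos 12: GCC -> A; peptide=MKKA
pos 15: only 0 nt remain (<3), stop (end of mRNA)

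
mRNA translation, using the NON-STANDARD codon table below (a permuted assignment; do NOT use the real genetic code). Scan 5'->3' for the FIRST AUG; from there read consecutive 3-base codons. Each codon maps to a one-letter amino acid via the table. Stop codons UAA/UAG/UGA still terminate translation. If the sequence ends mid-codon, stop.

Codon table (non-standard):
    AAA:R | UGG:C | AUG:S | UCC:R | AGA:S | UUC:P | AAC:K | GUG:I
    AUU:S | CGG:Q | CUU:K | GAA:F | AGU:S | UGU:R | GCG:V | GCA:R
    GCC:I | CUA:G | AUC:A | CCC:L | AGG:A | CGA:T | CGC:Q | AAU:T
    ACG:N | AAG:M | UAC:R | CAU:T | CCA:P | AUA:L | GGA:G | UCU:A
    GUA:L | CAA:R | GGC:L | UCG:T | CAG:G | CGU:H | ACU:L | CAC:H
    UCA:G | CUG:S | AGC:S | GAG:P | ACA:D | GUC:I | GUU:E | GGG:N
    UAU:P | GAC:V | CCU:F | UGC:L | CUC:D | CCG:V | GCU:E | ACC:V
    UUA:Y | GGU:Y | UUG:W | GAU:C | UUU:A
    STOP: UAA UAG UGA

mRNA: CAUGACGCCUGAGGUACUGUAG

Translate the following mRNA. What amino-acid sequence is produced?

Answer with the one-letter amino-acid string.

Answer: SNFPLS

Derivation:
start AUG at pos 1
pos 1: AUG -> S; peptide=S
pos 4: ACG -> N; peptide=SN
pos 7: CCU -> F; peptide=SNF
pos 10: GAG -> P; peptide=SNFP
pos 13: GUA -> L; peptide=SNFPL
pos 16: CUG -> S; peptide=SNFPLS
pos 19: UAG -> STOP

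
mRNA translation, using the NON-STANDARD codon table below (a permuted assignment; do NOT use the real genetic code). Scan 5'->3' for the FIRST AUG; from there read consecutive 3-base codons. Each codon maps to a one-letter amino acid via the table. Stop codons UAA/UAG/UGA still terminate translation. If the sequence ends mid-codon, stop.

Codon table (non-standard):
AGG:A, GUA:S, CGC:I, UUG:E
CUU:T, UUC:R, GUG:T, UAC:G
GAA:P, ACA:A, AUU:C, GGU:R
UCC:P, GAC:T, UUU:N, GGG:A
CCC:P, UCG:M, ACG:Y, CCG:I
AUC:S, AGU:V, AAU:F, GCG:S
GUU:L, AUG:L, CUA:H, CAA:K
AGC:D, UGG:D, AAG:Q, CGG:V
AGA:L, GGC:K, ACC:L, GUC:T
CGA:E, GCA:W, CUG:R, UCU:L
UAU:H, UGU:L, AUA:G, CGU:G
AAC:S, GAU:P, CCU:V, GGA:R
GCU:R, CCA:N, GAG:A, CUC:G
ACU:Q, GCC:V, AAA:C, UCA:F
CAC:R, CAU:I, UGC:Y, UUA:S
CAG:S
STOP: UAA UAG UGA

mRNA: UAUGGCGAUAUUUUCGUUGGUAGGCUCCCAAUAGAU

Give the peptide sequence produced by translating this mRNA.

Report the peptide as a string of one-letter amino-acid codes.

Answer: LSGNMESKPK

Derivation:
start AUG at pos 1
pos 1: AUG -> L; peptide=L
pos 4: GCG -> S; peptide=LS
pos 7: AUA -> G; peptide=LSG
pos 10: UUU -> N; peptide=LSGN
pos 13: UCG -> M; peptide=LSGNM
pos 16: UUG -> E; peptide=LSGNME
pos 19: GUA -> S; peptide=LSGNMES
pos 22: GGC -> K; peptide=LSGNMESK
pos 25: UCC -> P; peptide=LSGNMESKP
pos 28: CAA -> K; peptide=LSGNMESKPK
pos 31: UAG -> STOP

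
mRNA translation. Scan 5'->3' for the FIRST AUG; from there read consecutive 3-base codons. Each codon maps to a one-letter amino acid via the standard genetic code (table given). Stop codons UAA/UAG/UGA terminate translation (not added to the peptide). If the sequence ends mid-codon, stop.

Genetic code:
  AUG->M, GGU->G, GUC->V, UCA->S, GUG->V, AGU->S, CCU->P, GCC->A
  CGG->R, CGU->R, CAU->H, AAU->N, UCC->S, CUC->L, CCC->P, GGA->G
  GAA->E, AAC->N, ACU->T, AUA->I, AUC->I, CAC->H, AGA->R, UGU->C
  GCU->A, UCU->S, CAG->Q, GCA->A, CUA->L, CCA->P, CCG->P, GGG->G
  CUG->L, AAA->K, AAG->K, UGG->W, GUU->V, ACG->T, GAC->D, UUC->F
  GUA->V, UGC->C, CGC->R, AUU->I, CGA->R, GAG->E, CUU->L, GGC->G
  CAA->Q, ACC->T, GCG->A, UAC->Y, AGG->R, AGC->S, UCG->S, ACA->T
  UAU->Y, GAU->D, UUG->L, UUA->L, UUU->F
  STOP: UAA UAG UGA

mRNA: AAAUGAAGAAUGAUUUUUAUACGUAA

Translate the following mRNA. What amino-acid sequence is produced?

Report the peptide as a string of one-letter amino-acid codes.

start AUG at pos 2
pos 2: AUG -> M; peptide=M
pos 5: AAG -> K; peptide=MK
pos 8: AAU -> N; peptide=MKN
pos 11: GAU -> D; peptide=MKND
pos 14: UUU -> F; peptide=MKNDF
pos 17: UAU -> Y; peptide=MKNDFY
pos 20: ACG -> T; peptide=MKNDFYT
pos 23: UAA -> STOP

Answer: MKNDFYT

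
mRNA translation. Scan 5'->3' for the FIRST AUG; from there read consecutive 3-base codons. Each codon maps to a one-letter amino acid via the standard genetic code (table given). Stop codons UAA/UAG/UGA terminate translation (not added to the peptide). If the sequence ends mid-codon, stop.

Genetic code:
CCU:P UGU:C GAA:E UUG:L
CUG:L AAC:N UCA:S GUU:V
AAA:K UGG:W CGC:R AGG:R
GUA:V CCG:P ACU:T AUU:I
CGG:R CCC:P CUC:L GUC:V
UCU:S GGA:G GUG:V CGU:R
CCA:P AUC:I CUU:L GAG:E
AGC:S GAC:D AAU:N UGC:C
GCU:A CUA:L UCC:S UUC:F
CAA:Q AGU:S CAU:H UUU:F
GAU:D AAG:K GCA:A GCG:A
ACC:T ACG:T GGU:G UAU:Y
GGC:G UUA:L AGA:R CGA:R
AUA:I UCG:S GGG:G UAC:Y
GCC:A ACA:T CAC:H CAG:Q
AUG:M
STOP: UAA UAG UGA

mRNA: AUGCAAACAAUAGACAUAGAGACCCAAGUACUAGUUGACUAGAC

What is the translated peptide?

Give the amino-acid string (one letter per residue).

Answer: MQTIDIETQVLVD

Derivation:
start AUG at pos 0
pos 0: AUG -> M; peptide=M
pos 3: CAA -> Q; peptide=MQ
pos 6: ACA -> T; peptide=MQT
pos 9: AUA -> I; peptide=MQTI
pos 12: GAC -> D; peptide=MQTID
pos 15: AUA -> I; peptide=MQTIDI
pos 18: GAG -> E; peptide=MQTIDIE
pos 21: ACC -> T; peptide=MQTIDIET
pos 24: CAA -> Q; peptide=MQTIDIETQ
pos 27: GUA -> V; peptide=MQTIDIETQV
pos 30: CUA -> L; peptide=MQTIDIETQVL
pos 33: GUU -> V; peptide=MQTIDIETQVLV
pos 36: GAC -> D; peptide=MQTIDIETQVLVD
pos 39: UAG -> STOP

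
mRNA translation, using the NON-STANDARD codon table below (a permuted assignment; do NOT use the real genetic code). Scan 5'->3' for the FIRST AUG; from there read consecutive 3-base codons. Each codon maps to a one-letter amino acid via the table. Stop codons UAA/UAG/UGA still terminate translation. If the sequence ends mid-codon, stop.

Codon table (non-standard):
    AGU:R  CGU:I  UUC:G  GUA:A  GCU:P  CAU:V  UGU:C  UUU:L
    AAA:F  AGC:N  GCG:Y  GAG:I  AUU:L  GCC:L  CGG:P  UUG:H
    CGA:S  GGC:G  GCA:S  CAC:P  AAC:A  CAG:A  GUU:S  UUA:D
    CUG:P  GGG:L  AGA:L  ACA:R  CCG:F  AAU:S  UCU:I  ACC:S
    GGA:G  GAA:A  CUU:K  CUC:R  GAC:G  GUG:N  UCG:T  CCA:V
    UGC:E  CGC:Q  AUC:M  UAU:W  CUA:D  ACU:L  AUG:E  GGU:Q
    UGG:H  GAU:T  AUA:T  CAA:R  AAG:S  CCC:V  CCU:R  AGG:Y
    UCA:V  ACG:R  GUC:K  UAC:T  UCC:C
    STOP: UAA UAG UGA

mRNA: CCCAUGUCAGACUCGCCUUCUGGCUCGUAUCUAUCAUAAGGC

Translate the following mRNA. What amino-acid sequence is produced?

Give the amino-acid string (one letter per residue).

start AUG at pos 3
pos 3: AUG -> E; peptide=E
pos 6: UCA -> V; peptide=EV
pos 9: GAC -> G; peptide=EVG
pos 12: UCG -> T; peptide=EVGT
pos 15: CCU -> R; peptide=EVGTR
pos 18: UCU -> I; peptide=EVGTRI
pos 21: GGC -> G; peptide=EVGTRIG
pos 24: UCG -> T; peptide=EVGTRIGT
pos 27: UAU -> W; peptide=EVGTRIGTW
pos 30: CUA -> D; peptide=EVGTRIGTWD
pos 33: UCA -> V; peptide=EVGTRIGTWDV
pos 36: UAA -> STOP

Answer: EVGTRIGTWDV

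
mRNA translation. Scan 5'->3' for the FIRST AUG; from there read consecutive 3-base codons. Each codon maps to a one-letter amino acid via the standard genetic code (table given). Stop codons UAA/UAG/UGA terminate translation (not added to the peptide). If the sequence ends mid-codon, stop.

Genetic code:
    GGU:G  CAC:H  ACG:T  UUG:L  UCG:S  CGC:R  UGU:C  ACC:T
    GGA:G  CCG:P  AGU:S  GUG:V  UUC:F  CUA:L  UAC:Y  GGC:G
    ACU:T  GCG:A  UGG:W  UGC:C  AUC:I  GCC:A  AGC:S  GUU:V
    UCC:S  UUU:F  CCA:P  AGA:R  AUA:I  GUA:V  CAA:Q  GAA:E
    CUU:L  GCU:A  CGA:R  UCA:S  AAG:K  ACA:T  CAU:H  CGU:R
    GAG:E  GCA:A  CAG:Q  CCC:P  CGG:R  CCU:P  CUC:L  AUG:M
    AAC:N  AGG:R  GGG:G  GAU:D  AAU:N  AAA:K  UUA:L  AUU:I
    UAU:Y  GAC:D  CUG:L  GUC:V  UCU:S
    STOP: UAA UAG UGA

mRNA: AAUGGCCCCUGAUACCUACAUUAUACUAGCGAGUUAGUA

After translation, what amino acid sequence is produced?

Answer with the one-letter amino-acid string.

Answer: MAPDTYIILAS

Derivation:
start AUG at pos 1
pos 1: AUG -> M; peptide=M
pos 4: GCC -> A; peptide=MA
pos 7: CCU -> P; peptide=MAP
pos 10: GAU -> D; peptide=MAPD
pos 13: ACC -> T; peptide=MAPDT
pos 16: UAC -> Y; peptide=MAPDTY
pos 19: AUU -> I; peptide=MAPDTYI
pos 22: AUA -> I; peptide=MAPDTYII
pos 25: CUA -> L; peptide=MAPDTYIIL
pos 28: GCG -> A; peptide=MAPDTYIILA
pos 31: AGU -> S; peptide=MAPDTYIILAS
pos 34: UAG -> STOP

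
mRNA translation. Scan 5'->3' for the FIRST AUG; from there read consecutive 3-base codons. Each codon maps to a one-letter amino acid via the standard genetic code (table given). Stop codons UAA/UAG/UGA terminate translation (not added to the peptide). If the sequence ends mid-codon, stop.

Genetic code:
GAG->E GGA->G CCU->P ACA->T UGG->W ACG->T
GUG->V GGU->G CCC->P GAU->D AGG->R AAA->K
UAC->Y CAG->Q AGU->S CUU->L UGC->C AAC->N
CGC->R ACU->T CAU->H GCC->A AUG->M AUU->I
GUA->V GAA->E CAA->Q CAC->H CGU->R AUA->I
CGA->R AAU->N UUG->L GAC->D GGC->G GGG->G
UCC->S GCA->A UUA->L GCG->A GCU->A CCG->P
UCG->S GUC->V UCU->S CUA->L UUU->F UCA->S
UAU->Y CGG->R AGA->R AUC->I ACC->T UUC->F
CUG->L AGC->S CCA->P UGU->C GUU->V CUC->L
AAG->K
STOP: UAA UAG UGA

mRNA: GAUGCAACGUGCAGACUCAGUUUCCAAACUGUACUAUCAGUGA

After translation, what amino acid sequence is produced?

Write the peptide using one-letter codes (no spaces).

Answer: MQRADSVSKLYYQ

Derivation:
start AUG at pos 1
pos 1: AUG -> M; peptide=M
pos 4: CAA -> Q; peptide=MQ
pos 7: CGU -> R; peptide=MQR
pos 10: GCA -> A; peptide=MQRA
pos 13: GAC -> D; peptide=MQRAD
pos 16: UCA -> S; peptide=MQRADS
pos 19: GUU -> V; peptide=MQRADSV
pos 22: UCC -> S; peptide=MQRADSVS
pos 25: AAA -> K; peptide=MQRADSVSK
pos 28: CUG -> L; peptide=MQRADSVSKL
pos 31: UAC -> Y; peptide=MQRADSVSKLY
pos 34: UAU -> Y; peptide=MQRADSVSKLYY
pos 37: CAG -> Q; peptide=MQRADSVSKLYYQ
pos 40: UGA -> STOP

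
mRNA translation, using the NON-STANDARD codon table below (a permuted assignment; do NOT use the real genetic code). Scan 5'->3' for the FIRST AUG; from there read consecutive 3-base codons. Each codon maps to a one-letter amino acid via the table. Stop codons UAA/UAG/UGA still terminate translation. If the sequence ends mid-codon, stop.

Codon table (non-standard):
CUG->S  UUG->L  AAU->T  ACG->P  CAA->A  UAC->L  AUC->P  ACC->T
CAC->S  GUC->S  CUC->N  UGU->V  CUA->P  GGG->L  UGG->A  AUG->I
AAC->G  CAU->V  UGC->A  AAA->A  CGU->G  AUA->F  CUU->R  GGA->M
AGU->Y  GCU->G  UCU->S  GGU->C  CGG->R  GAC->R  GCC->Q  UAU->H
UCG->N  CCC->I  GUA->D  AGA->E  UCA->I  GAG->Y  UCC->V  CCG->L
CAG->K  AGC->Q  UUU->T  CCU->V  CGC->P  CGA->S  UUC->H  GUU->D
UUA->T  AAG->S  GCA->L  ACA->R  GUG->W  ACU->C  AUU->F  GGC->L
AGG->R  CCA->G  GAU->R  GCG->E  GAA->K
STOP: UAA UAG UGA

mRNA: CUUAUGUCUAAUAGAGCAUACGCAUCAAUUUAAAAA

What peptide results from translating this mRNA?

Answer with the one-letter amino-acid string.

start AUG at pos 3
pos 3: AUG -> I; peptide=I
pos 6: UCU -> S; peptide=IS
pos 9: AAU -> T; peptide=IST
pos 12: AGA -> E; peptide=ISTE
pos 15: GCA -> L; peptide=ISTEL
pos 18: UAC -> L; peptide=ISTELL
pos 21: GCA -> L; peptide=ISTELLL
pos 24: UCA -> I; peptide=ISTELLLI
pos 27: AUU -> F; peptide=ISTELLLIF
pos 30: UAA -> STOP

Answer: ISTELLLIF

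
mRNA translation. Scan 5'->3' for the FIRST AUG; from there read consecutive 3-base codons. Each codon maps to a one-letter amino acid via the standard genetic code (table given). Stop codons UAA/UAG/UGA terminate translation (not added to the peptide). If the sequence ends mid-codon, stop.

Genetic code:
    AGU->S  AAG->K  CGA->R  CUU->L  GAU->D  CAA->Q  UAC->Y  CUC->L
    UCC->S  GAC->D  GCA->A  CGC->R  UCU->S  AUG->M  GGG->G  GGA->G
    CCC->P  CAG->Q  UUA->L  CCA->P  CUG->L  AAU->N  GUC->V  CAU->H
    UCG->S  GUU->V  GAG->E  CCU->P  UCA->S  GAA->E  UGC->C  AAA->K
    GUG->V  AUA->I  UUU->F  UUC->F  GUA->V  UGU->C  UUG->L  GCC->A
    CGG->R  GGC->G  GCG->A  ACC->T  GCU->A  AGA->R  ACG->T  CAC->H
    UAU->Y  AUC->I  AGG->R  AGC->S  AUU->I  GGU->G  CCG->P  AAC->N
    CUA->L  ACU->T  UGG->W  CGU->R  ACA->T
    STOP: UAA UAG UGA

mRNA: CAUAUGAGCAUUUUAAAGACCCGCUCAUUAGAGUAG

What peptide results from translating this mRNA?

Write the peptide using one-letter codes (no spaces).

start AUG at pos 3
pos 3: AUG -> M; peptide=M
pos 6: AGC -> S; peptide=MS
pos 9: AUU -> I; peptide=MSI
pos 12: UUA -> L; peptide=MSIL
pos 15: AAG -> K; peptide=MSILK
pos 18: ACC -> T; peptide=MSILKT
pos 21: CGC -> R; peptide=MSILKTR
pos 24: UCA -> S; peptide=MSILKTRS
pos 27: UUA -> L; peptide=MSILKTRSL
pos 30: GAG -> E; peptide=MSILKTRSLE
pos 33: UAG -> STOP

Answer: MSILKTRSLE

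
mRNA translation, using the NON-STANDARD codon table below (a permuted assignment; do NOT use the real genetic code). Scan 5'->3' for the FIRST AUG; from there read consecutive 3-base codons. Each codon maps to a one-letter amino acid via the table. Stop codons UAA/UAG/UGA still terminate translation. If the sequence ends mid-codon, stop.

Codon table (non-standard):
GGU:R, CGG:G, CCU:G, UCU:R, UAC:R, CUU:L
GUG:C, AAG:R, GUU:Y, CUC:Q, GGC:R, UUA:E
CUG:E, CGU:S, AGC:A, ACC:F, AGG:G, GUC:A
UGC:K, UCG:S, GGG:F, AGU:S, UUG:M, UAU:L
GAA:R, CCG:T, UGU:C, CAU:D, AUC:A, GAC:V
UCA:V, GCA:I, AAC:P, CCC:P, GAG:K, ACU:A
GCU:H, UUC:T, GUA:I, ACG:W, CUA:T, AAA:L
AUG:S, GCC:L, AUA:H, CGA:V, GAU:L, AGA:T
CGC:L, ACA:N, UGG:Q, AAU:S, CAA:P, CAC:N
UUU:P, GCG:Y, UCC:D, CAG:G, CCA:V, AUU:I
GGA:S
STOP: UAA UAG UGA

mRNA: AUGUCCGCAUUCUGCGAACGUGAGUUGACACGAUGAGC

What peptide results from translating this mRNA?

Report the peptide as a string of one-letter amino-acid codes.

Answer: SDITKRSKMNV

Derivation:
start AUG at pos 0
pos 0: AUG -> S; peptide=S
pos 3: UCC -> D; peptide=SD
pos 6: GCA -> I; peptide=SDI
pos 9: UUC -> T; peptide=SDIT
pos 12: UGC -> K; peptide=SDITK
pos 15: GAA -> R; peptide=SDITKR
pos 18: CGU -> S; peptide=SDITKRS
pos 21: GAG -> K; peptide=SDITKRSK
pos 24: UUG -> M; peptide=SDITKRSKM
pos 27: ACA -> N; peptide=SDITKRSKMN
pos 30: CGA -> V; peptide=SDITKRSKMNV
pos 33: UGA -> STOP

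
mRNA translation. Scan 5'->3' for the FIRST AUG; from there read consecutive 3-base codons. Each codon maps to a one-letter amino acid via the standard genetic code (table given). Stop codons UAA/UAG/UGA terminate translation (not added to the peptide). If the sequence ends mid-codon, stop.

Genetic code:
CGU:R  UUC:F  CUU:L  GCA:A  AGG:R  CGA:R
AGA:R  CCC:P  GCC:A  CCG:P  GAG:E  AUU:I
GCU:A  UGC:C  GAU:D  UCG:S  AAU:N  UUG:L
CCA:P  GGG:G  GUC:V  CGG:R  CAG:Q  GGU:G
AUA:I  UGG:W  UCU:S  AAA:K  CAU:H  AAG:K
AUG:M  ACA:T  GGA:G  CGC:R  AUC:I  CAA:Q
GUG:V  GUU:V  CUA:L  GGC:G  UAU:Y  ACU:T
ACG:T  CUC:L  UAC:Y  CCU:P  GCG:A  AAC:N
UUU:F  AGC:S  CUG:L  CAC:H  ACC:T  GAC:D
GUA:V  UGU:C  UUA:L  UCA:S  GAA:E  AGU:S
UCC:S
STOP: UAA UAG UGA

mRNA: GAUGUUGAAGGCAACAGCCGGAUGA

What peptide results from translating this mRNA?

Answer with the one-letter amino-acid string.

Answer: MLKATAG

Derivation:
start AUG at pos 1
pos 1: AUG -> M; peptide=M
pos 4: UUG -> L; peptide=ML
pos 7: AAG -> K; peptide=MLK
pos 10: GCA -> A; peptide=MLKA
pos 13: ACA -> T; peptide=MLKAT
pos 16: GCC -> A; peptide=MLKATA
pos 19: GGA -> G; peptide=MLKATAG
pos 22: UGA -> STOP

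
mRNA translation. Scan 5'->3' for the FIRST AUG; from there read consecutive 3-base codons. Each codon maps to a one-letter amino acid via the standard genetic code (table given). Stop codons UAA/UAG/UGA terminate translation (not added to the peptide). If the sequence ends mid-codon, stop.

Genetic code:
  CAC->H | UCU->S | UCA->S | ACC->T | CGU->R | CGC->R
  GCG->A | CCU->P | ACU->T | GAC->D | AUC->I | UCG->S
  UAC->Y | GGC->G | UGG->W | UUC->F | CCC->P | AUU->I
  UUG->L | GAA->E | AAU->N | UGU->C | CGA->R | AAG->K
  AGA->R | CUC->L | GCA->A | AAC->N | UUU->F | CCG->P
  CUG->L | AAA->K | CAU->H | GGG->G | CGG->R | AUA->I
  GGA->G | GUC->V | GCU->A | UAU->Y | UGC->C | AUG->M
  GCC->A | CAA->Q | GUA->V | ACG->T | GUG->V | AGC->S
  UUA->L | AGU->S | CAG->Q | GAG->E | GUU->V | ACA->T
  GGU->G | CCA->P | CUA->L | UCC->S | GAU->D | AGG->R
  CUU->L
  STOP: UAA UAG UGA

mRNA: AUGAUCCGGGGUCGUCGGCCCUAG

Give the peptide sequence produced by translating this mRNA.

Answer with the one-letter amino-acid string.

start AUG at pos 0
pos 0: AUG -> M; peptide=M
pos 3: AUC -> I; peptide=MI
pos 6: CGG -> R; peptide=MIR
pos 9: GGU -> G; peptide=MIRG
pos 12: CGU -> R; peptide=MIRGR
pos 15: CGG -> R; peptide=MIRGRR
pos 18: CCC -> P; peptide=MIRGRRP
pos 21: UAG -> STOP

Answer: MIRGRRP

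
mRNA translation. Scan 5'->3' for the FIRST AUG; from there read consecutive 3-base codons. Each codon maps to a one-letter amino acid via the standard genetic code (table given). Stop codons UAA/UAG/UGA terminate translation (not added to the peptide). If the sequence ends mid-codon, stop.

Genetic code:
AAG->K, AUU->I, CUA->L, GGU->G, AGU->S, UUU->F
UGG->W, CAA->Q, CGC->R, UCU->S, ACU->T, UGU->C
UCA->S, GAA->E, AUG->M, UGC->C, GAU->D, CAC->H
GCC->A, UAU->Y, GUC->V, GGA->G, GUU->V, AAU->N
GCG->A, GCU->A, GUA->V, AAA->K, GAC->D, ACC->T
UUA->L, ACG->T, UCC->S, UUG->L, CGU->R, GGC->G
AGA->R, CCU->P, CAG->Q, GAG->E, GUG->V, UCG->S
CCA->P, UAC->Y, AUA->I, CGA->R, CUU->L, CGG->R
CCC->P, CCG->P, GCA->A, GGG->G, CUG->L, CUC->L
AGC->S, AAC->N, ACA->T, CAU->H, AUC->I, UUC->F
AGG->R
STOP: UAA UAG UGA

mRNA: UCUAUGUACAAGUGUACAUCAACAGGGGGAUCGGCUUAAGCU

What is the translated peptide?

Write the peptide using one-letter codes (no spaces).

start AUG at pos 3
pos 3: AUG -> M; peptide=M
pos 6: UAC -> Y; peptide=MY
pos 9: AAG -> K; peptide=MYK
pos 12: UGU -> C; peptide=MYKC
pos 15: ACA -> T; peptide=MYKCT
pos 18: UCA -> S; peptide=MYKCTS
pos 21: ACA -> T; peptide=MYKCTST
pos 24: GGG -> G; peptide=MYKCTSTG
pos 27: GGA -> G; peptide=MYKCTSTGG
pos 30: UCG -> S; peptide=MYKCTSTGGS
pos 33: GCU -> A; peptide=MYKCTSTGGSA
pos 36: UAA -> STOP

Answer: MYKCTSTGGSA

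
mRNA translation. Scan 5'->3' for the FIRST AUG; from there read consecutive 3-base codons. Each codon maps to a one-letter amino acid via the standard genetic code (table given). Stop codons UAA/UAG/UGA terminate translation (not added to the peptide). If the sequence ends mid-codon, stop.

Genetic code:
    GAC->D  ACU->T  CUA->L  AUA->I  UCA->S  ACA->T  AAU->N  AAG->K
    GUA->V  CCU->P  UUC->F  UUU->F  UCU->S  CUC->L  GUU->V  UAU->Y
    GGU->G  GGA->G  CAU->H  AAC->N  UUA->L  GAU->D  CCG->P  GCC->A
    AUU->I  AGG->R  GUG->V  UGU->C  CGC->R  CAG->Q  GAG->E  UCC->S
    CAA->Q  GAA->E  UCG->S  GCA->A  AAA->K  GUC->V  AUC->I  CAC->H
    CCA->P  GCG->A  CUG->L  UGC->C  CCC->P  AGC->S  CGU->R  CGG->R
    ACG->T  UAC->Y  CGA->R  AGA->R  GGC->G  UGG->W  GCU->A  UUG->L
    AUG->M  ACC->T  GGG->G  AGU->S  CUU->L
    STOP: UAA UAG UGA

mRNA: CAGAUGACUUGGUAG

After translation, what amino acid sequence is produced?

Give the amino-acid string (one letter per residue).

start AUG at pos 3
pos 3: AUG -> M; peptide=M
pos 6: ACU -> T; peptide=MT
pos 9: UGG -> W; peptide=MTW
pos 12: UAG -> STOP

Answer: MTW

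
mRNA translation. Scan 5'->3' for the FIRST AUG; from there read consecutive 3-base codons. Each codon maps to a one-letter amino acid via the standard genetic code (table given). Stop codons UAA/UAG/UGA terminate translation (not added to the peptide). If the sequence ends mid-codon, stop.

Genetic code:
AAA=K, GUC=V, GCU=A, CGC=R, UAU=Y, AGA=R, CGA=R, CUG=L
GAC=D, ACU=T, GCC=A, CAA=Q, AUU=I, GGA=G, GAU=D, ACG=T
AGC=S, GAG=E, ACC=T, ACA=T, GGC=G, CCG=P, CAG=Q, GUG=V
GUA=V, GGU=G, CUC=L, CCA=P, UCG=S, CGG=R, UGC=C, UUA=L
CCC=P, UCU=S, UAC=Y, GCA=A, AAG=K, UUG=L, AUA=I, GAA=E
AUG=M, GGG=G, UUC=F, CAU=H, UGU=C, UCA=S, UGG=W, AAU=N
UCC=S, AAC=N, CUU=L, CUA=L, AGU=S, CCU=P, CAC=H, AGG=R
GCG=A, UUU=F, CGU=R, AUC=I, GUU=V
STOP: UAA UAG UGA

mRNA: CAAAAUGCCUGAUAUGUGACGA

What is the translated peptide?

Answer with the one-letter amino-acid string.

start AUG at pos 4
pos 4: AUG -> M; peptide=M
pos 7: CCU -> P; peptide=MP
pos 10: GAU -> D; peptide=MPD
pos 13: AUG -> M; peptide=MPDM
pos 16: UGA -> STOP

Answer: MPDM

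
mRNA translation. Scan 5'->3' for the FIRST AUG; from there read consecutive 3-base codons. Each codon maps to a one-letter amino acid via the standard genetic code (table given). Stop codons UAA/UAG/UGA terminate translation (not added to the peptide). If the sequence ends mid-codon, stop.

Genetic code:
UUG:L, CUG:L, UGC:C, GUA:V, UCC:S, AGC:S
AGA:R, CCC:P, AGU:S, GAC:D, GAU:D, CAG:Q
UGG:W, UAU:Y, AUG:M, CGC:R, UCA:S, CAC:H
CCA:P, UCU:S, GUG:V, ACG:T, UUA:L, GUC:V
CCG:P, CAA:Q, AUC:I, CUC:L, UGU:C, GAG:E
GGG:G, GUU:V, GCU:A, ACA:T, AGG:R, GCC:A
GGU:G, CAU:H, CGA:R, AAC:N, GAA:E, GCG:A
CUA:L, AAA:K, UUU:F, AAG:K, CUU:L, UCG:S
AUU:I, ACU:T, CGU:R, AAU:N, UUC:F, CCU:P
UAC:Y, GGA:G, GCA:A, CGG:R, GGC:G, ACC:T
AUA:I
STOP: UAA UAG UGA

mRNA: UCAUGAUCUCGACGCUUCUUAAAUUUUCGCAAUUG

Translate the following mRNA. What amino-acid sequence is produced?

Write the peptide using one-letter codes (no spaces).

start AUG at pos 2
pos 2: AUG -> M; peptide=M
pos 5: AUC -> I; peptide=MI
pos 8: UCG -> S; peptide=MIS
pos 11: ACG -> T; peptide=MIST
pos 14: CUU -> L; peptide=MISTL
pos 17: CUU -> L; peptide=MISTLL
pos 20: AAA -> K; peptide=MISTLLK
pos 23: UUU -> F; peptide=MISTLLKF
pos 26: UCG -> S; peptide=MISTLLKFS
pos 29: CAA -> Q; peptide=MISTLLKFSQ
pos 32: UUG -> L; peptide=MISTLLKFSQL
pos 35: only 0 nt remain (<3), stop (end of mRNA)

Answer: MISTLLKFSQL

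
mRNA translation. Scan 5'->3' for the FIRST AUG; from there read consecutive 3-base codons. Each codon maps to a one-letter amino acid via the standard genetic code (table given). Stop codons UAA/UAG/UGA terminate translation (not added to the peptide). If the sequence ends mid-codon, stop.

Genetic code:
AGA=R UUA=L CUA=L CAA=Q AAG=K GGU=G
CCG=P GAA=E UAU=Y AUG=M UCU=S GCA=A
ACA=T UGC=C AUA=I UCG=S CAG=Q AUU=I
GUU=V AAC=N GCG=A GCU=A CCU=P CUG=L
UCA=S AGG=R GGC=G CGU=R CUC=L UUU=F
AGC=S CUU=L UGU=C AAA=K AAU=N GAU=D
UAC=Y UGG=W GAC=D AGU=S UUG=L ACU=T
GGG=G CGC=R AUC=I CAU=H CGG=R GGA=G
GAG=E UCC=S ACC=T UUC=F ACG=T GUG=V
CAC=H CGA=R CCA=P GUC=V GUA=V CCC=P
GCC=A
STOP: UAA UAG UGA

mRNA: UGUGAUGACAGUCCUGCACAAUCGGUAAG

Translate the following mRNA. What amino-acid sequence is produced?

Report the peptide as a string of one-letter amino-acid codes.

Answer: MTVLHNR

Derivation:
start AUG at pos 4
pos 4: AUG -> M; peptide=M
pos 7: ACA -> T; peptide=MT
pos 10: GUC -> V; peptide=MTV
pos 13: CUG -> L; peptide=MTVL
pos 16: CAC -> H; peptide=MTVLH
pos 19: AAU -> N; peptide=MTVLHN
pos 22: CGG -> R; peptide=MTVLHNR
pos 25: UAA -> STOP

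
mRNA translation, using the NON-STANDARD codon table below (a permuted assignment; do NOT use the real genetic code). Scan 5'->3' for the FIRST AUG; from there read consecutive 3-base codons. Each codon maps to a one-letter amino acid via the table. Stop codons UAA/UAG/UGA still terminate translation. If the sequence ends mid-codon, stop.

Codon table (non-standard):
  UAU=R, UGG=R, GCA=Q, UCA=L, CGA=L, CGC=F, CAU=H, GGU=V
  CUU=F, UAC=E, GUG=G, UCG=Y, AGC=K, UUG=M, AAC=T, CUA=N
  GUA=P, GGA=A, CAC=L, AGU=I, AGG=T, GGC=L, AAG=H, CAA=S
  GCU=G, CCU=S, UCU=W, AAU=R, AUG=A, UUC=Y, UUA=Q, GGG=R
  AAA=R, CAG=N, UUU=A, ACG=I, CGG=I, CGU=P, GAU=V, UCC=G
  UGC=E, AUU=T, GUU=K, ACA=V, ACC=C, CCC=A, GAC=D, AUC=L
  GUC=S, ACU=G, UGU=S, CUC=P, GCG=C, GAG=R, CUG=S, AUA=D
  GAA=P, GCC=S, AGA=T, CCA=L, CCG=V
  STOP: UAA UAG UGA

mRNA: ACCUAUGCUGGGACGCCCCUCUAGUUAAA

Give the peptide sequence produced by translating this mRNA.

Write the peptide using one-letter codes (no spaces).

Answer: ASAFAWI

Derivation:
start AUG at pos 4
pos 4: AUG -> A; peptide=A
pos 7: CUG -> S; peptide=AS
pos 10: GGA -> A; peptide=ASA
pos 13: CGC -> F; peptide=ASAF
pos 16: CCC -> A; peptide=ASAFA
pos 19: UCU -> W; peptide=ASAFAW
pos 22: AGU -> I; peptide=ASAFAWI
pos 25: UAA -> STOP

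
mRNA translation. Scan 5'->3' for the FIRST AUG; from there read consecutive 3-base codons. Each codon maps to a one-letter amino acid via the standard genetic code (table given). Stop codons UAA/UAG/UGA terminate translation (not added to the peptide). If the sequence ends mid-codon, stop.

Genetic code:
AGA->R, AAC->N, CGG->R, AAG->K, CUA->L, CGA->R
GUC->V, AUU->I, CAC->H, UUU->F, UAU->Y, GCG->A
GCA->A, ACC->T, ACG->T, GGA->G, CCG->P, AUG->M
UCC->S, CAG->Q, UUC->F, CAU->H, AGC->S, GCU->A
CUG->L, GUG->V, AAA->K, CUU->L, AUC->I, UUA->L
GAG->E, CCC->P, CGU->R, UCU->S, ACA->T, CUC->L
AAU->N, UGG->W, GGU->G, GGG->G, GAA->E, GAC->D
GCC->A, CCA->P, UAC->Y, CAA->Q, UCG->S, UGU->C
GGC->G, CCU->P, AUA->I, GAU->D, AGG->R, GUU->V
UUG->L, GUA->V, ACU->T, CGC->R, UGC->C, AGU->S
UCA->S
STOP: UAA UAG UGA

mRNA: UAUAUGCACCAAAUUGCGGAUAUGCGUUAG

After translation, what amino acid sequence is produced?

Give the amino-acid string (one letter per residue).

start AUG at pos 3
pos 3: AUG -> M; peptide=M
pos 6: CAC -> H; peptide=MH
pos 9: CAA -> Q; peptide=MHQ
pos 12: AUU -> I; peptide=MHQI
pos 15: GCG -> A; peptide=MHQIA
pos 18: GAU -> D; peptide=MHQIAD
pos 21: AUG -> M; peptide=MHQIADM
pos 24: CGU -> R; peptide=MHQIADMR
pos 27: UAG -> STOP

Answer: MHQIADMR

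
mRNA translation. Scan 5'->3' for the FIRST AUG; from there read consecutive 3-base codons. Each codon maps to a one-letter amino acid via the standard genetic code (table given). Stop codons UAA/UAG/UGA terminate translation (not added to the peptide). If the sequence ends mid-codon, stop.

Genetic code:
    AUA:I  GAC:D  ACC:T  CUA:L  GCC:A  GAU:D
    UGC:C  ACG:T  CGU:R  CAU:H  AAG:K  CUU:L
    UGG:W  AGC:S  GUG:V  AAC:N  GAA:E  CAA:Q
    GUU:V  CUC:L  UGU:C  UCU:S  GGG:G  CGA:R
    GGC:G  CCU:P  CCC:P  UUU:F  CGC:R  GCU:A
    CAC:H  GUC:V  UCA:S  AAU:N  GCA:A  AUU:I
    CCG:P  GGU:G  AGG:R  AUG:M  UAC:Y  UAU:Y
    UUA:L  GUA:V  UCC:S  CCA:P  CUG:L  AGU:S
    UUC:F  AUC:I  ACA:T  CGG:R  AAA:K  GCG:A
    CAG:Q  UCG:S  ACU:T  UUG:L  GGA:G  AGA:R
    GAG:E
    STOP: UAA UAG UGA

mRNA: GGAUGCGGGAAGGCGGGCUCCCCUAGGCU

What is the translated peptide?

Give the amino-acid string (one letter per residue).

start AUG at pos 2
pos 2: AUG -> M; peptide=M
pos 5: CGG -> R; peptide=MR
pos 8: GAA -> E; peptide=MRE
pos 11: GGC -> G; peptide=MREG
pos 14: GGG -> G; peptide=MREGG
pos 17: CUC -> L; peptide=MREGGL
pos 20: CCC -> P; peptide=MREGGLP
pos 23: UAG -> STOP

Answer: MREGGLP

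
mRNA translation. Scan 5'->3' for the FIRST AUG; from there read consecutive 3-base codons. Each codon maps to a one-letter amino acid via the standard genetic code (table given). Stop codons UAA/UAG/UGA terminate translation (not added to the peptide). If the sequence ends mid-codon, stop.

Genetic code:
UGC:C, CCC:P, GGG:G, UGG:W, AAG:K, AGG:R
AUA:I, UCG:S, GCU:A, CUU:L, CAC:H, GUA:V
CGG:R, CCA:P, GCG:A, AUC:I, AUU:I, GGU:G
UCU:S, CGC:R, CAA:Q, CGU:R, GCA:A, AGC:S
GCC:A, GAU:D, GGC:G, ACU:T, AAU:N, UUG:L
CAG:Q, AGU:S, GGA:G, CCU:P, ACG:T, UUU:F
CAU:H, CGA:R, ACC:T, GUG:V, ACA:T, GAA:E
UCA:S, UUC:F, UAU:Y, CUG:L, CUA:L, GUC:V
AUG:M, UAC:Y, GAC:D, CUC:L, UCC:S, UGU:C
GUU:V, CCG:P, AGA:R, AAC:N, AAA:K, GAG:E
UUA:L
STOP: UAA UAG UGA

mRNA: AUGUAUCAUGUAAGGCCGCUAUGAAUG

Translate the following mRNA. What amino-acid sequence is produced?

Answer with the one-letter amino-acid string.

Answer: MYHVRPL

Derivation:
start AUG at pos 0
pos 0: AUG -> M; peptide=M
pos 3: UAU -> Y; peptide=MY
pos 6: CAU -> H; peptide=MYH
pos 9: GUA -> V; peptide=MYHV
pos 12: AGG -> R; peptide=MYHVR
pos 15: CCG -> P; peptide=MYHVRP
pos 18: CUA -> L; peptide=MYHVRPL
pos 21: UGA -> STOP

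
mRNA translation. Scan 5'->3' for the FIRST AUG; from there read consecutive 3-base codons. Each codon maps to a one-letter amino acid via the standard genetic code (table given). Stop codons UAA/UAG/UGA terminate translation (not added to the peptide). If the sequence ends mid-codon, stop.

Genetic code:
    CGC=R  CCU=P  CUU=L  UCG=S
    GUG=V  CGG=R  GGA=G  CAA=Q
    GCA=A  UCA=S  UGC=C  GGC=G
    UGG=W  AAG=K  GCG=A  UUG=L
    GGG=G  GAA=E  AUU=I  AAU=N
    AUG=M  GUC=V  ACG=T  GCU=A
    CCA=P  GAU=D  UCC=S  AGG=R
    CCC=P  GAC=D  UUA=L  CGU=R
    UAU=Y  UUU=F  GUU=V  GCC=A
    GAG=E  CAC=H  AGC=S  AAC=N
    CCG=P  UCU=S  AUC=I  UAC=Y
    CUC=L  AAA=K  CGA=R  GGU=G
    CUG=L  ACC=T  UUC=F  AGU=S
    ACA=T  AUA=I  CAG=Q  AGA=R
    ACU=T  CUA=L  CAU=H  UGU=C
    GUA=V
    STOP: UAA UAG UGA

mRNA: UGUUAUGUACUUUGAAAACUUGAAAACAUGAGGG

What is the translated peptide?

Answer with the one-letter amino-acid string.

Answer: MYFENLKT

Derivation:
start AUG at pos 4
pos 4: AUG -> M; peptide=M
pos 7: UAC -> Y; peptide=MY
pos 10: UUU -> F; peptide=MYF
pos 13: GAA -> E; peptide=MYFE
pos 16: AAC -> N; peptide=MYFEN
pos 19: UUG -> L; peptide=MYFENL
pos 22: AAA -> K; peptide=MYFENLK
pos 25: ACA -> T; peptide=MYFENLKT
pos 28: UGA -> STOP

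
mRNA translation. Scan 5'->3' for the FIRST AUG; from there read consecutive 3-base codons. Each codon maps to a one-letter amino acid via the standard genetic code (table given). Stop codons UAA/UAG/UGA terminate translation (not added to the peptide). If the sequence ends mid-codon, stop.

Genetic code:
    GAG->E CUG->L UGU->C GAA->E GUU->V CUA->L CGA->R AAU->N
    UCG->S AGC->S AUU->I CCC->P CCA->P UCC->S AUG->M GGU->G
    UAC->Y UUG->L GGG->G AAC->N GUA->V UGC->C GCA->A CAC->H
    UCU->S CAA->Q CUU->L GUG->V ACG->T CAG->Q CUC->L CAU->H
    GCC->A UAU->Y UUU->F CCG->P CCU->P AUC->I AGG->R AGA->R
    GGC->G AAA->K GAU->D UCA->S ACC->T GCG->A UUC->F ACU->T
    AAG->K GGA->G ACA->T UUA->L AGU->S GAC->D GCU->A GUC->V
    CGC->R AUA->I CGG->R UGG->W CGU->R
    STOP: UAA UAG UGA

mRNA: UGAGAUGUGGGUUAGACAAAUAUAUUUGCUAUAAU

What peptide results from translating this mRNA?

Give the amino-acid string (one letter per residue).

Answer: MWVRQIYLL

Derivation:
start AUG at pos 4
pos 4: AUG -> M; peptide=M
pos 7: UGG -> W; peptide=MW
pos 10: GUU -> V; peptide=MWV
pos 13: AGA -> R; peptide=MWVR
pos 16: CAA -> Q; peptide=MWVRQ
pos 19: AUA -> I; peptide=MWVRQI
pos 22: UAU -> Y; peptide=MWVRQIY
pos 25: UUG -> L; peptide=MWVRQIYL
pos 28: CUA -> L; peptide=MWVRQIYLL
pos 31: UAA -> STOP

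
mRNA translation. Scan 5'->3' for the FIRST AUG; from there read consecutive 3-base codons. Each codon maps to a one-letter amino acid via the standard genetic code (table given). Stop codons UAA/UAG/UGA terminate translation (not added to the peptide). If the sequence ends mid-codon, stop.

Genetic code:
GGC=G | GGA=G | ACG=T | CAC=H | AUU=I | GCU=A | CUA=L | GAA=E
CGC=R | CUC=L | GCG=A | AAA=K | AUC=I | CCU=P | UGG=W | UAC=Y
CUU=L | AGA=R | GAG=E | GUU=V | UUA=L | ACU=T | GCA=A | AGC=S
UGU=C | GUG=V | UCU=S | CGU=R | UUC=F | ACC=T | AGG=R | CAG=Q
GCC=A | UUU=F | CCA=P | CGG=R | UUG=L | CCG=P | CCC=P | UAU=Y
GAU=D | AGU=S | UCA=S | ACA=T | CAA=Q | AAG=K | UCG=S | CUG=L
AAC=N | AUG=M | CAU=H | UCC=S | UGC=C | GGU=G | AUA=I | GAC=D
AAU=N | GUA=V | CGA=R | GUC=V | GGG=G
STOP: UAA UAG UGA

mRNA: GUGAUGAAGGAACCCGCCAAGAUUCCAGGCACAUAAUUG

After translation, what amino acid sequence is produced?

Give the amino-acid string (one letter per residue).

start AUG at pos 3
pos 3: AUG -> M; peptide=M
pos 6: AAG -> K; peptide=MK
pos 9: GAA -> E; peptide=MKE
pos 12: CCC -> P; peptide=MKEP
pos 15: GCC -> A; peptide=MKEPA
pos 18: AAG -> K; peptide=MKEPAK
pos 21: AUU -> I; peptide=MKEPAKI
pos 24: CCA -> P; peptide=MKEPAKIP
pos 27: GGC -> G; peptide=MKEPAKIPG
pos 30: ACA -> T; peptide=MKEPAKIPGT
pos 33: UAA -> STOP

Answer: MKEPAKIPGT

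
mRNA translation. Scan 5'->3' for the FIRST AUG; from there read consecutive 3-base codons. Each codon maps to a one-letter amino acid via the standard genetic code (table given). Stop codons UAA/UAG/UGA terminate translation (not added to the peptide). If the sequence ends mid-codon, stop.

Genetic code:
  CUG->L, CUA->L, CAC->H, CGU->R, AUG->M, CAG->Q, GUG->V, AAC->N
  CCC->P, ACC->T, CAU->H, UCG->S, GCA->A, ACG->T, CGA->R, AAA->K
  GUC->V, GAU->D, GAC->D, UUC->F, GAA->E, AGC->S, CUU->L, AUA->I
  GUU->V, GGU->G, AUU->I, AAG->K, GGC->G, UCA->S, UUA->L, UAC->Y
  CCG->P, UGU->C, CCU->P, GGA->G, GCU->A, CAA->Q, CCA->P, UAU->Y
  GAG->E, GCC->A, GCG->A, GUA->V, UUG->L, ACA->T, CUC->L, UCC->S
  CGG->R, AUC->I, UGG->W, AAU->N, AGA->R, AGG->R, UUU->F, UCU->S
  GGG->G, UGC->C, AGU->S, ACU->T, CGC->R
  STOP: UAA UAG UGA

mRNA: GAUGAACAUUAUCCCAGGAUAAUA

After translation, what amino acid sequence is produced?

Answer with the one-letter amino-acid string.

Answer: MNIIPG

Derivation:
start AUG at pos 1
pos 1: AUG -> M; peptide=M
pos 4: AAC -> N; peptide=MN
pos 7: AUU -> I; peptide=MNI
pos 10: AUC -> I; peptide=MNII
pos 13: CCA -> P; peptide=MNIIP
pos 16: GGA -> G; peptide=MNIIPG
pos 19: UAA -> STOP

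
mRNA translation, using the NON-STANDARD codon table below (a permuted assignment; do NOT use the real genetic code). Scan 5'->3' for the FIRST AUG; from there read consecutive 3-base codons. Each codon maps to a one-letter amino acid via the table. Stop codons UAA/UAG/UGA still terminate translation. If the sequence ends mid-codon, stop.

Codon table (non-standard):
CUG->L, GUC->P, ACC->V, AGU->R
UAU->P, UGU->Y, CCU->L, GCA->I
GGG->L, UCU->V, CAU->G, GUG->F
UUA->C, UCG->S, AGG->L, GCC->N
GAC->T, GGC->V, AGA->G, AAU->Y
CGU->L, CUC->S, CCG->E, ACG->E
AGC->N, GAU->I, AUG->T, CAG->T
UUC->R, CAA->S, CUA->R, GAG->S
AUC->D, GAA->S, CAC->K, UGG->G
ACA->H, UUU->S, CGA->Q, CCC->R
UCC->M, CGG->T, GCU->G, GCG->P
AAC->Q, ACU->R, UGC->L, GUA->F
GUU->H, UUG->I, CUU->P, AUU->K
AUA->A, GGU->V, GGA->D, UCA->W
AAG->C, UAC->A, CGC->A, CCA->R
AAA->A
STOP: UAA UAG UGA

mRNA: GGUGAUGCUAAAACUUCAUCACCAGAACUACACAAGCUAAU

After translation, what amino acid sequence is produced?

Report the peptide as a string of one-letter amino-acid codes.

start AUG at pos 4
pos 4: AUG -> T; peptide=T
pos 7: CUA -> R; peptide=TR
pos 10: AAA -> A; peptide=TRA
pos 13: CUU -> P; peptide=TRAP
pos 16: CAU -> G; peptide=TRAPG
pos 19: CAC -> K; peptide=TRAPGK
pos 22: CAG -> T; peptide=TRAPGKT
pos 25: AAC -> Q; peptide=TRAPGKTQ
pos 28: UAC -> A; peptide=TRAPGKTQA
pos 31: ACA -> H; peptide=TRAPGKTQAH
pos 34: AGC -> N; peptide=TRAPGKTQAHN
pos 37: UAA -> STOP

Answer: TRAPGKTQAHN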